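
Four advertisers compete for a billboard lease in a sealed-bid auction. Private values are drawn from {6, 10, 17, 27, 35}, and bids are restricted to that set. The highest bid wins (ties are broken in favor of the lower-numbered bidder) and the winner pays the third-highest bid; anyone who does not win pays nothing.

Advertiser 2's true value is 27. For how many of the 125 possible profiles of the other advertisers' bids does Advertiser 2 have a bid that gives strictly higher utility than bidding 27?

Others bid (6, 6, 35): truth gives 0; bid 35 gives 21 > 0. Violating.
Others bid (6, 10, 35): truth gives 0; bid 35 gives 17 > 0. Violating.
Others bid (6, 17, 35): truth gives 0; bid 35 gives 10 > 0. Violating.
Others bid (6, 35, 6): truth gives 0; bid 35 gives 21 > 0. Violating.
Others bid (6, 6, 6): truth gives 21; no alternative beats it.
Others bid (6, 6, 10): truth gives 21; no alternative beats it.
(Checking all 125 profiles: 27 have a profitable deviation, 98 do not.)

27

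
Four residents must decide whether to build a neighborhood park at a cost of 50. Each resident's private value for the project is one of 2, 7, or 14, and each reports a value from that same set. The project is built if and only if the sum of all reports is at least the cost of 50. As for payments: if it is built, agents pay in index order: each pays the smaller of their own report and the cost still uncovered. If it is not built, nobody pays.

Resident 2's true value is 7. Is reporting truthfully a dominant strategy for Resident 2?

Check each profile of the others' reports and compare truth against every alternative report.
Others report (2, 2, 2): truth gives 0, best alternative gives 0.
Others report (2, 2, 7): truth gives 0, best alternative gives 0.
Others report (2, 2, 14): truth gives 0, best alternative gives 0.
Others report (2, 7, 2): truth gives 0, best alternative gives 0.
Others report (2, 7, 7): truth gives 0, best alternative gives 0.
Others report (2, 7, 14): truth gives 0, best alternative gives 0.
(Remaining 21 profiles checked similarly; truth is weakly best in each.)
In every case the truthful report is at least as good as any alternative, so it is a dominant strategy.

Yes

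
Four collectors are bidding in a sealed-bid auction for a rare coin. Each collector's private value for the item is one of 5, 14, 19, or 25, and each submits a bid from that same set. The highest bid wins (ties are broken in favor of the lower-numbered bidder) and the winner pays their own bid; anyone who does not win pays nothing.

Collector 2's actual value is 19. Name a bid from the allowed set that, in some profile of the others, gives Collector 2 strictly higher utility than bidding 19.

14

Suppose Collector 1 bids 5, Collector 3 bids 5 and Collector 4 bids 5.
Bid 19: wins, pays 19, utility 19 - 19 = 0.
Bid 14: wins, pays 14, utility 19 - 14 = 5.
So bidding 14 beats truth here (5 > 0).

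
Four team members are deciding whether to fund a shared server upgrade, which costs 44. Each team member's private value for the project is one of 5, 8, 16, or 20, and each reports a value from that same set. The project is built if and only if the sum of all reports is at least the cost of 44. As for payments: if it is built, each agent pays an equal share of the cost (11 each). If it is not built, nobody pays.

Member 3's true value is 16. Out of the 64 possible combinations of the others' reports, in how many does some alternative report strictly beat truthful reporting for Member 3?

4

Others report (5, 5, 16): truth gives 0; report 20 gives 5 > 0. Violating.
Others report (5, 16, 5): truth gives 0; report 20 gives 5 > 0. Violating.
Others report (8, 8, 8): truth gives 0; report 20 gives 5 > 0. Violating.
Others report (16, 5, 5): truth gives 0; report 20 gives 5 > 0. Violating.
Others report (5, 5, 5): truth gives 0; no alternative beats it.
Others report (5, 5, 8): truth gives 0; no alternative beats it.
(Checking all 64 profiles: 4 have a profitable deviation, 60 do not.)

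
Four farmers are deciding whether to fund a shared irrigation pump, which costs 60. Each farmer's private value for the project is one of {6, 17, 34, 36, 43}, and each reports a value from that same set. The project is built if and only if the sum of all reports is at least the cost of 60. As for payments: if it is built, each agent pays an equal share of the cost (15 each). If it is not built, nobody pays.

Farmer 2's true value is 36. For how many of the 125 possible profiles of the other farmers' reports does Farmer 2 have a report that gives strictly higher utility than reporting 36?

Others report (6, 6, 6): truth gives 0; report 43 gives 21 > 0. Violating.
Others report (6, 6, 17): truth gives 21; no alternative beats it.
Others report (6, 6, 34): truth gives 21; no alternative beats it.
(Checking all 125 profiles: 1 has a profitable deviation, 124 do not.)

1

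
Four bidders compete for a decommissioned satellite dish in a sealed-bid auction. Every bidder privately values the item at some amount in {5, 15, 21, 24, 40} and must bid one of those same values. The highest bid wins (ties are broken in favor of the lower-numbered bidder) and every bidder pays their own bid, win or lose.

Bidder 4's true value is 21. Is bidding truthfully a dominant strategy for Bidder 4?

No

Consider the case where Bidder 1 bids 5, Bidder 2 bids 5 and Bidder 3 bids 5.
Truthful bid 21: wins, pays 21, utility 21 - 21 = 0.
Bid 15 instead: wins, pays 15, utility 21 - 15 = 6.
Since 6 > 0, bidding 15 is strictly better here, so truthful bidding is not dominant.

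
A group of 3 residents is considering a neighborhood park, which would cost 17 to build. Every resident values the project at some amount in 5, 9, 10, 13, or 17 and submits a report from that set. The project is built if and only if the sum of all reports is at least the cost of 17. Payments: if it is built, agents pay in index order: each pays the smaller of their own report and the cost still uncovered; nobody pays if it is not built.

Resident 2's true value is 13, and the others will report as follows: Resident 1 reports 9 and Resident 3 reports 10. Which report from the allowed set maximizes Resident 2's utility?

5

Report 5: project built, pays 5, utility 13 - 5 = 8.
Report 9: project built, pays 8, utility 13 - 8 = 5.
Report 10: project built, pays 8, utility 13 - 8 = 5.
Report 13: project built, pays 8, utility 13 - 8 = 5.
Report 17: project built, pays 8, utility 13 - 8 = 5.
The best choice is 5 with utility 8.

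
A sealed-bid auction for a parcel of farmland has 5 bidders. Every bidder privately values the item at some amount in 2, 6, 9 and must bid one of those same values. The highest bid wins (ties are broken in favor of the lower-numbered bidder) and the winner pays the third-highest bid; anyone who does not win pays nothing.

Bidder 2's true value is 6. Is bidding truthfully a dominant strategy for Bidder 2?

No

Consider the case where Bidder 1 bids 2, Bidder 3 bids 2, Bidder 4 bids 2 and Bidder 5 bids 9.
Truthful bid 6: loses, pays 0, utility 0.
Bid 9 instead: wins, pays 2, utility 6 - 2 = 4.
Since 4 > 0, bidding 9 is strictly better here, so truthful bidding is not dominant.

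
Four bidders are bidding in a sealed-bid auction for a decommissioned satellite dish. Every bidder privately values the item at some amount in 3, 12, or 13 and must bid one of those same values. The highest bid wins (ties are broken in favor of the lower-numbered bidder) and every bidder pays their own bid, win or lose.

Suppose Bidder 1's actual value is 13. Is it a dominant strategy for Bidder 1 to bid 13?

No

Consider the case where Bidder 2 bids 3, Bidder 3 bids 3 and Bidder 4 bids 3.
Truthful bid 13: wins, pays 13, utility 13 - 13 = 0.
Bid 3 instead: wins, pays 3, utility 13 - 3 = 10.
Since 10 > 0, bidding 3 is strictly better here, so truthful bidding is not dominant.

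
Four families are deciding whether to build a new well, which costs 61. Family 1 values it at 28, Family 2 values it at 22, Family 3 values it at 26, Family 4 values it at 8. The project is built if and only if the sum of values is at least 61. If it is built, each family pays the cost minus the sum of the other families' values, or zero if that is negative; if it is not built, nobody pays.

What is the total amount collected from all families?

8

Total value 84 ≥ cost 61, so it is built.
Family 1: others sum to 56; max(0, 61 - 56) = 5.
Family 2: others sum to 62; max(0, 61 - 62) = 0.
Family 3: others sum to 58; max(0, 61 - 58) = 3.
Family 4: others sum to 76; max(0, 61 - 76) = 0.
Total collected = 5 + 0 + 3 + 0 = 8.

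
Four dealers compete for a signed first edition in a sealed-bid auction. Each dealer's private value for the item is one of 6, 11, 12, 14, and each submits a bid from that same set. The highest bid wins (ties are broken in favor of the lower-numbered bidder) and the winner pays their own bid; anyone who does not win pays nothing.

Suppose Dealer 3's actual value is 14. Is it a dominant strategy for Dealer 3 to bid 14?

No

Consider the case where Dealer 1 bids 6, Dealer 2 bids 6 and Dealer 4 bids 6.
Truthful bid 14: wins, pays 14, utility 14 - 14 = 0.
Bid 11 instead: wins, pays 11, utility 14 - 11 = 3.
Since 3 > 0, bidding 11 is strictly better here, so truthful bidding is not dominant.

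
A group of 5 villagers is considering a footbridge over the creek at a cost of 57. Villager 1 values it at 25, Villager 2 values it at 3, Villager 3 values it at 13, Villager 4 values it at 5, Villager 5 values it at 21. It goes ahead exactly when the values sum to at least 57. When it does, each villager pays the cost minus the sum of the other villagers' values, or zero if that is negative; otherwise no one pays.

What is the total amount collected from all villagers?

29

Total value 67 ≥ cost 57, so it is built.
Villager 1: others sum to 42; max(0, 57 - 42) = 15.
Villager 2: others sum to 64; max(0, 57 - 64) = 0.
Villager 3: others sum to 54; max(0, 57 - 54) = 3.
Villager 4: others sum to 62; max(0, 57 - 62) = 0.
Villager 5: others sum to 46; max(0, 57 - 46) = 11.
Total collected = 15 + 0 + 3 + 0 + 11 = 29.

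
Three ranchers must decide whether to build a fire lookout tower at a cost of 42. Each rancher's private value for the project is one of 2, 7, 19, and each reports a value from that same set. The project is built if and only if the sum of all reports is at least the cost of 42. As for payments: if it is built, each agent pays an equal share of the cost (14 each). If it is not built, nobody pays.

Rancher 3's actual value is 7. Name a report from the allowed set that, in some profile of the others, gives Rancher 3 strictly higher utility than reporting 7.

2

Suppose Rancher 1 reports 19 and Rancher 2 reports 19.
Report 7: project built, pays 14, utility 7 - 14 = -7.
Report 2: project not built, utility 0.
So reporting 2 beats truth here (0 > -7).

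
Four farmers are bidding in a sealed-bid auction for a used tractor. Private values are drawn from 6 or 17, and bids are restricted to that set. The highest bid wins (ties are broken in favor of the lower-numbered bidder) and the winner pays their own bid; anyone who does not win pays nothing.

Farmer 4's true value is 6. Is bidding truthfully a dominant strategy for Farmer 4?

Check each profile of the others' bids and compare truth against every alternative bid.
Others bid (6, 6, 6): truth gives 0, best alternative gives -11.
Others bid (6, 6, 17): truth gives 0, best alternative gives 0.
Others bid (6, 17, 6): truth gives 0, best alternative gives 0.
Others bid (6, 17, 17): truth gives 0, best alternative gives 0.
Others bid (17, 6, 6): truth gives 0, best alternative gives 0.
Others bid (17, 6, 17): truth gives 0, best alternative gives 0.
(Remaining 2 profiles checked similarly; truth is weakly best in each.)
In every case the truthful bid is at least as good as any alternative, so it is a dominant strategy.

Yes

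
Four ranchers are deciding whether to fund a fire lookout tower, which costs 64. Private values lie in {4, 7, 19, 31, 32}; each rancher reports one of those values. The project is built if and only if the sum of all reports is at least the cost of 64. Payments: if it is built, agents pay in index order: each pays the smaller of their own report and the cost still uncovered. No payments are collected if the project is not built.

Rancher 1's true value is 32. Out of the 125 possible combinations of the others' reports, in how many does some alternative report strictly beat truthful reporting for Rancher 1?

108

Others report (4, 4, 31): truth gives 0; report 31 gives 1 > 0. Violating.
Others report (4, 4, 32): truth gives 0; report 31 gives 1 > 0. Violating.
Others report (4, 7, 31): truth gives 0; report 31 gives 1 > 0. Violating.
Others report (4, 7, 32): truth gives 0; report 31 gives 1 > 0. Violating.
Others report (4, 4, 4): truth gives 0; no alternative beats it.
Others report (4, 4, 7): truth gives 0; no alternative beats it.
(Checking all 125 profiles: 108 have a profitable deviation, 17 do not.)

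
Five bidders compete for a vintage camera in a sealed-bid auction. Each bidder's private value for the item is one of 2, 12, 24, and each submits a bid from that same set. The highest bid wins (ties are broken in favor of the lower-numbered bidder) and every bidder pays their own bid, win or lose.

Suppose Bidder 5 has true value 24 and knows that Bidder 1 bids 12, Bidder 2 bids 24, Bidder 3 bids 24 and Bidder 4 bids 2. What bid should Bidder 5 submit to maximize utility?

2

Bid 2: loses but pays 2, utility -2.
Bid 12: loses but pays 12, utility -12.
Bid 24: loses but pays 24, utility -24.
The best choice is 2 with utility -2.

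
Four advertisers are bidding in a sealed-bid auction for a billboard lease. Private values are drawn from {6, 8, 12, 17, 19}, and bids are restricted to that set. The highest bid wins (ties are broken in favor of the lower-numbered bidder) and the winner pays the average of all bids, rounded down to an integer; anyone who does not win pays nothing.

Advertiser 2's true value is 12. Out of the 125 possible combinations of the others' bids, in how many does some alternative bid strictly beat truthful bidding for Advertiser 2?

12

Others bid (6, 6, 6): truth gives 5; bid 8 gives 6 > 5. Violating.
Others bid (6, 6, 8): truth gives 4; bid 8 gives 5 > 4. Violating.
Others bid (6, 6, 17): truth gives 0; bid 17 gives 1 > 0. Violating.
Others bid (6, 8, 6): truth gives 4; bid 8 gives 5 > 4. Violating.
Others bid (6, 6, 12): truth gives 3; no alternative beats it.
Others bid (6, 6, 19): truth gives 0; no alternative beats it.
(Checking all 125 profiles: 12 have a profitable deviation, 113 do not.)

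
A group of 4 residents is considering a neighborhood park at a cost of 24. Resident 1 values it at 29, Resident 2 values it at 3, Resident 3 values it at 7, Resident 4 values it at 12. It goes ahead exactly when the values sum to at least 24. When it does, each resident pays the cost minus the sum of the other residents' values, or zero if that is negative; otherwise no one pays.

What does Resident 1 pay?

2

Total value 51 ≥ cost 24, so the project is built.
The other residents' values sum to 22.
Cost minus that sum is 24 - 22 = 2.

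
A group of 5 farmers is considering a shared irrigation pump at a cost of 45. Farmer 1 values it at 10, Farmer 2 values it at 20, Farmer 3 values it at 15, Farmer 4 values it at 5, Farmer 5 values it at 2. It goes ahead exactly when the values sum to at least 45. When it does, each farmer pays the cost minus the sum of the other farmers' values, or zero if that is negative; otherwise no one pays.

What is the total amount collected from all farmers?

Total value 52 ≥ cost 45, so it is built.
Farmer 1: others sum to 42; max(0, 45 - 42) = 3.
Farmer 2: others sum to 32; max(0, 45 - 32) = 13.
Farmer 3: others sum to 37; max(0, 45 - 37) = 8.
Farmer 4: others sum to 47; max(0, 45 - 47) = 0.
Farmer 5: others sum to 50; max(0, 45 - 50) = 0.
Total collected = 3 + 13 + 8 + 0 + 0 = 24.

24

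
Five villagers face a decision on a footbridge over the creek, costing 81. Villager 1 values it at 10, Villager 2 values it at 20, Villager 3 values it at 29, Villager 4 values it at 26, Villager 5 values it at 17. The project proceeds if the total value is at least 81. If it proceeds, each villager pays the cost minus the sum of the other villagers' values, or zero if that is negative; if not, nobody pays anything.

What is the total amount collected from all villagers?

Total value 102 ≥ cost 81, so it is built.
Villager 1: others sum to 92; max(0, 81 - 92) = 0.
Villager 2: others sum to 82; max(0, 81 - 82) = 0.
Villager 3: others sum to 73; max(0, 81 - 73) = 8.
Villager 4: others sum to 76; max(0, 81 - 76) = 5.
Villager 5: others sum to 85; max(0, 81 - 85) = 0.
Total collected = 0 + 0 + 8 + 5 + 0 = 13.

13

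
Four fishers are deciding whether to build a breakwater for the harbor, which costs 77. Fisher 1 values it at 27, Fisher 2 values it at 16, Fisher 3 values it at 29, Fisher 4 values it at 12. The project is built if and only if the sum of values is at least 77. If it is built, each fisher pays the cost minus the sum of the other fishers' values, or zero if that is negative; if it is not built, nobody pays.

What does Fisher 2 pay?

Total value 84 ≥ cost 77, so the project is built.
The other fishers' values sum to 68.
Cost minus that sum is 77 - 68 = 9.

9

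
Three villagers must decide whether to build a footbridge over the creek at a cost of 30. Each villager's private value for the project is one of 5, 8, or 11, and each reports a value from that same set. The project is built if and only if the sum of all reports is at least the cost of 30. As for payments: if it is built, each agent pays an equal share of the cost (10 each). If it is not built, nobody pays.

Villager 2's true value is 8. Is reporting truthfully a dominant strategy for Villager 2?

Consider the case where Villager 1 reports 11 and Villager 3 reports 11.
Truthful report 8: project built, pays 10, utility 8 - 10 = -2.
Report 5 instead: project not built, utility 0.
Since 0 > -2, reporting 5 is strictly better here, so truthful reporting is not dominant.

No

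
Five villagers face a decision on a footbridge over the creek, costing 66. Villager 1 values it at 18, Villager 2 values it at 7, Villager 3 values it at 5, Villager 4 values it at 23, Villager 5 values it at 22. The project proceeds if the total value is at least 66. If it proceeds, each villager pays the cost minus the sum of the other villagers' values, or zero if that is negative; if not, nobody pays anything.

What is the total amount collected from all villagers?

36

Total value 75 ≥ cost 66, so it is built.
Villager 1: others sum to 57; max(0, 66 - 57) = 9.
Villager 2: others sum to 68; max(0, 66 - 68) = 0.
Villager 3: others sum to 70; max(0, 66 - 70) = 0.
Villager 4: others sum to 52; max(0, 66 - 52) = 14.
Villager 5: others sum to 53; max(0, 66 - 53) = 13.
Total collected = 9 + 0 + 0 + 14 + 13 = 36.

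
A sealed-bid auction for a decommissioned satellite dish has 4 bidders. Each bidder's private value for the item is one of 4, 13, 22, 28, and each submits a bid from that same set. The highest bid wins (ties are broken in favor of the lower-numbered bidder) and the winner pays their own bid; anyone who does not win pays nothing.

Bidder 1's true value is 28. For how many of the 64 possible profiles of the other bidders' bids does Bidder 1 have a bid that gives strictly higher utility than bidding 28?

27

Others bid (4, 4, 4): truth gives 0; bid 4 gives 24 > 0. Violating.
Others bid (4, 4, 13): truth gives 0; bid 13 gives 15 > 0. Violating.
Others bid (4, 4, 22): truth gives 0; bid 22 gives 6 > 0. Violating.
Others bid (4, 13, 4): truth gives 0; bid 13 gives 15 > 0. Violating.
Others bid (4, 4, 28): truth gives 0; no alternative beats it.
Others bid (4, 13, 28): truth gives 0; no alternative beats it.
(Checking all 64 profiles: 27 have a profitable deviation, 37 do not.)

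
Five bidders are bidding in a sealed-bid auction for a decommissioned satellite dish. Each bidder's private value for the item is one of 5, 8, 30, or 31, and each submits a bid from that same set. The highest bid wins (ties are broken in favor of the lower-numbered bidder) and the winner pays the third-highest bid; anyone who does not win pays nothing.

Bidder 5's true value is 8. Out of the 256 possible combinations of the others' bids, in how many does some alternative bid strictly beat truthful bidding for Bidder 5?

Others bid (5, 5, 5, 8): truth gives 0; bid 30 gives 3 > 0. Violating.
Others bid (5, 5, 5, 30): truth gives 0; bid 31 gives 3 > 0. Violating.
Others bid (5, 5, 8, 5): truth gives 0; bid 30 gives 3 > 0. Violating.
Others bid (5, 5, 30, 5): truth gives 0; bid 31 gives 3 > 0. Violating.
Others bid (5, 5, 5, 5): truth gives 3; no alternative beats it.
Others bid (5, 5, 5, 31): truth gives 0; no alternative beats it.
(Checking all 256 profiles: 8 have a profitable deviation, 248 do not.)

8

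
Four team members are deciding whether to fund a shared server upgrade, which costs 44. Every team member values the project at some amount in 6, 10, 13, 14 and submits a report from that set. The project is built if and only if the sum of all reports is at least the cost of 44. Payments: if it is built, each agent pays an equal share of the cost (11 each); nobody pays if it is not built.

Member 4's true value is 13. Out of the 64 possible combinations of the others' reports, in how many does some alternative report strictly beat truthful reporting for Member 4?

7

Others report (6, 10, 14): truth gives 0; report 14 gives 2 > 0. Violating.
Others report (6, 14, 10): truth gives 0; report 14 gives 2 > 0. Violating.
Others report (10, 6, 14): truth gives 0; report 14 gives 2 > 0. Violating.
Others report (10, 10, 10): truth gives 0; report 14 gives 2 > 0. Violating.
Others report (6, 6, 6): truth gives 0; no alternative beats it.
Others report (6, 6, 10): truth gives 0; no alternative beats it.
(Checking all 64 profiles: 7 have a profitable deviation, 57 do not.)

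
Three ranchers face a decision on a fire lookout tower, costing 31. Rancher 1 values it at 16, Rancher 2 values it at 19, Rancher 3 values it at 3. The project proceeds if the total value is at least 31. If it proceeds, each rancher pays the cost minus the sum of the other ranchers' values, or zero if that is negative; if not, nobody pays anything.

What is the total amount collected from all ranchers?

Total value 38 ≥ cost 31, so it is built.
Rancher 1: others sum to 22; max(0, 31 - 22) = 9.
Rancher 2: others sum to 19; max(0, 31 - 19) = 12.
Rancher 3: others sum to 35; max(0, 31 - 35) = 0.
Total collected = 9 + 12 + 0 = 21.

21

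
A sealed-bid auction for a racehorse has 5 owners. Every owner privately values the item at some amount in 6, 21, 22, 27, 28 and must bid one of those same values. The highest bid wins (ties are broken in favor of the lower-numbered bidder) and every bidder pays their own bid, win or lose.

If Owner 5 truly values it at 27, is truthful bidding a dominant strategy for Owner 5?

No

Consider the case where Owner 1 bids 6, Owner 2 bids 6, Owner 3 bids 6 and Owner 4 bids 6.
Truthful bid 27: wins, pays 27, utility 27 - 27 = 0.
Bid 21 instead: wins, pays 21, utility 27 - 21 = 6.
Since 6 > 0, bidding 21 is strictly better here, so truthful bidding is not dominant.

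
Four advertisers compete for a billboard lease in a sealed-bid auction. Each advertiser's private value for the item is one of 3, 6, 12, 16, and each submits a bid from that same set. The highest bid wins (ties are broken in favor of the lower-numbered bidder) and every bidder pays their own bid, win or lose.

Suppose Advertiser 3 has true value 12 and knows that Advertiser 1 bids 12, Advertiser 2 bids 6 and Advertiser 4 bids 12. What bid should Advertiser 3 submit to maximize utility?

Bid 3: loses but pays 3, utility -3.
Bid 6: loses but pays 6, utility -6.
Bid 12: loses but pays 12, utility -12.
Bid 16: wins, pays 16, utility 12 - 16 = -4.
The best choice is 3 with utility -3.

3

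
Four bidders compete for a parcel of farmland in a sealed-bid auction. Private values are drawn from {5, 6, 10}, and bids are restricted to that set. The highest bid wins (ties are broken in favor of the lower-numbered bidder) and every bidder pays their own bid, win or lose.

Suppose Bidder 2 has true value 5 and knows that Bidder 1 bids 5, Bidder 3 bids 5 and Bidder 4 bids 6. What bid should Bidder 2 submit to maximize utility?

Bid 5: loses but pays 5, utility -5.
Bid 6: wins, pays 6, utility 5 - 6 = -1.
Bid 10: wins, pays 10, utility 5 - 10 = -5.
The best choice is 6 with utility -1.

6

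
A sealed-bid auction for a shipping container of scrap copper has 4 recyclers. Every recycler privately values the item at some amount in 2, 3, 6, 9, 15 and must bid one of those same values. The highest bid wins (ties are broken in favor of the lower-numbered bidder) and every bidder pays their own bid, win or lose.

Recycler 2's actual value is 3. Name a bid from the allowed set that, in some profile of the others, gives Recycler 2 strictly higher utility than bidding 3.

2

Suppose Recycler 1 bids 2, Recycler 3 bids 2 and Recycler 4 bids 6.
Bid 3: loses but pays 3, utility -3.
Bid 2: loses but pays 2, utility -2.
So bidding 2 beats truth here (-2 > -3).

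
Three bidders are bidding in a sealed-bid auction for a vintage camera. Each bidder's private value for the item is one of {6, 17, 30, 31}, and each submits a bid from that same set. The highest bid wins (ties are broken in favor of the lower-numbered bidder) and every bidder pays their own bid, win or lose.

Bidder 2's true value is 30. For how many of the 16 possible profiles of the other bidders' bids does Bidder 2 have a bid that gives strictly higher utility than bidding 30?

12

Others bid (6, 6): truth gives 0; bid 17 gives 13 > 0. Violating.
Others bid (6, 17): truth gives 0; bid 17 gives 13 > 0. Violating.
Others bid (6, 31): truth gives -30; bid 31 gives -1 > -30. Violating.
Others bid (17, 31): truth gives -30; bid 31 gives -1 > -30. Violating.
Others bid (6, 30): truth gives 0; no alternative beats it.
Others bid (17, 6): truth gives 0; no alternative beats it.
(Checking all 16 profiles: 12 have a profitable deviation, 4 do not.)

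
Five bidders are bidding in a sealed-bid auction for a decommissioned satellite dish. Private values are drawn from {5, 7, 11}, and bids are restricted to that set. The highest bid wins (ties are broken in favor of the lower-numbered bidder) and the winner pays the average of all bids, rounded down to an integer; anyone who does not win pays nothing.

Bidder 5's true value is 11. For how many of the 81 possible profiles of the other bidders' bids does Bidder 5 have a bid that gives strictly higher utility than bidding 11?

Others bid (5, 5, 5, 5): truth gives 5; bid 7 gives 6 > 5. Violating.
Others bid (5, 5, 5, 7): truth gives 5; no alternative beats it.
Others bid (5, 5, 5, 11): truth gives 0; no alternative beats it.
(Checking all 81 profiles: 1 has a profitable deviation, 80 do not.)

1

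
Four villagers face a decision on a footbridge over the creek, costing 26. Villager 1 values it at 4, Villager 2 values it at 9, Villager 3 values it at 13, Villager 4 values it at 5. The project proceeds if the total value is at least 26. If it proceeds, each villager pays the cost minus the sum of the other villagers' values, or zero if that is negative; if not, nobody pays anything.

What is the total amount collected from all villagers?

12

Total value 31 ≥ cost 26, so it is built.
Villager 1: others sum to 27; max(0, 26 - 27) = 0.
Villager 2: others sum to 22; max(0, 26 - 22) = 4.
Villager 3: others sum to 18; max(0, 26 - 18) = 8.
Villager 4: others sum to 26; max(0, 26 - 26) = 0.
Total collected = 0 + 4 + 8 + 0 = 12.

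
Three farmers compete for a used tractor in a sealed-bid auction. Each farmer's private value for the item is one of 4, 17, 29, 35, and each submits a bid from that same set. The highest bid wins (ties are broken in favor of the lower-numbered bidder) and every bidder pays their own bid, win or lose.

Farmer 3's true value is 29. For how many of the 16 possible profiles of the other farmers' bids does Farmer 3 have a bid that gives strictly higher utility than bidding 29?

Others bid (4, 4): truth gives 0; bid 17 gives 12 > 0. Violating.
Others bid (4, 29): truth gives -29; bid 4 gives -4 > -29. Violating.
Others bid (4, 35): truth gives -29; bid 4 gives -4 > -29. Violating.
Others bid (17, 29): truth gives -29; bid 4 gives -4 > -29. Violating.
Others bid (4, 17): truth gives 0; no alternative beats it.
Others bid (17, 4): truth gives 0; no alternative beats it.
(Checking all 16 profiles: 13 have a profitable deviation, 3 do not.)

13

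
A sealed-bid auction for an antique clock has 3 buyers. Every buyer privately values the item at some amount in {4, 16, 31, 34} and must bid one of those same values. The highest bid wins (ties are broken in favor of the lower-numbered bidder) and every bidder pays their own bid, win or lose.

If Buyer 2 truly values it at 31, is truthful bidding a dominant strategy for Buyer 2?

Consider the case where Buyer 1 bids 4 and Buyer 3 bids 4.
Truthful bid 31: wins, pays 31, utility 31 - 31 = 0.
Bid 16 instead: wins, pays 16, utility 31 - 16 = 15.
Since 15 > 0, bidding 16 is strictly better here, so truthful bidding is not dominant.

No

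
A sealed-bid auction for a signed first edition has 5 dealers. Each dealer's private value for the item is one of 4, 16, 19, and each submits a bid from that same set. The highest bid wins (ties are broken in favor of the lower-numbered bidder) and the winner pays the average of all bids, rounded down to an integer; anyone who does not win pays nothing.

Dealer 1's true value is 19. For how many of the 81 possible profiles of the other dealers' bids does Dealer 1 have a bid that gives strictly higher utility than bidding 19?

9

Others bid (4, 4, 4, 4): truth gives 12; bid 4 gives 15 > 12. Violating.
Others bid (4, 4, 4, 16): truth gives 10; bid 16 gives 11 > 10. Violating.
Others bid (4, 4, 16, 4): truth gives 10; bid 16 gives 11 > 10. Violating.
Others bid (4, 16, 4, 4): truth gives 10; bid 16 gives 11 > 10. Violating.
Others bid (4, 4, 4, 19): truth gives 9; no alternative beats it.
Others bid (4, 4, 16, 16): truth gives 8; no alternative beats it.
(Checking all 81 profiles: 9 have a profitable deviation, 72 do not.)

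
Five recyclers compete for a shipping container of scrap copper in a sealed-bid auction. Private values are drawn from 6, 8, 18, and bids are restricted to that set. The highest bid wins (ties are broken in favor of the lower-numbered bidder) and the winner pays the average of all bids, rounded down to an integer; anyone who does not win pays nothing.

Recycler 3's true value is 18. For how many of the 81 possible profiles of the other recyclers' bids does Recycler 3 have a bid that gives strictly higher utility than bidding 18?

Others bid (6, 6, 6, 6): truth gives 10; bid 8 gives 12 > 10. Violating.
Others bid (6, 6, 6, 8): truth gives 10; bid 8 gives 12 > 10. Violating.
Others bid (6, 6, 8, 6): truth gives 10; bid 8 gives 12 > 10. Violating.
Others bid (6, 6, 8, 8): truth gives 9; bid 8 gives 11 > 9. Violating.
Others bid (6, 6, 6, 18): truth gives 8; no alternative beats it.
Others bid (6, 6, 8, 18): truth gives 7; no alternative beats it.
(Checking all 81 profiles: 4 have a profitable deviation, 77 do not.)

4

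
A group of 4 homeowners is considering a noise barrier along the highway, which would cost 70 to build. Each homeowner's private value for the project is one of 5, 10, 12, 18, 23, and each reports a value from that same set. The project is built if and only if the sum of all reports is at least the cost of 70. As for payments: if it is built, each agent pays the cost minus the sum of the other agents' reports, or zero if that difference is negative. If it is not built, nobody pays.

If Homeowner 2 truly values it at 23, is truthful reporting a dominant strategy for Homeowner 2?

Check each profile of the others' reports and compare truth against every alternative report.
Others report (5, 23, 23): truth gives 4, best alternative gives 0.
Others report (10, 18, 23): truth gives 4, best alternative gives 0.
Others report (10, 23, 18): truth gives 4, best alternative gives 0.
Others report (18, 10, 23): truth gives 4, best alternative gives 0.
Others report (18, 23, 10): truth gives 4, best alternative gives 0.
Others report (23, 5, 23): truth gives 4, best alternative gives 0.
(Remaining 119 profiles checked similarly; truth is weakly best in each.)
In every case the truthful report is at least as good as any alternative, so it is a dominant strategy.

Yes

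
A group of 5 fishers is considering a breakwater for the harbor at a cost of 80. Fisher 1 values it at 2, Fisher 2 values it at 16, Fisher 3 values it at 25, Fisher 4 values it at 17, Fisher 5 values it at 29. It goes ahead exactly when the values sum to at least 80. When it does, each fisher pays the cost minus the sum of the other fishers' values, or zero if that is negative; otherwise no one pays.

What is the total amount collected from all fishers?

Total value 89 ≥ cost 80, so it is built.
Fisher 1: others sum to 87; max(0, 80 - 87) = 0.
Fisher 2: others sum to 73; max(0, 80 - 73) = 7.
Fisher 3: others sum to 64; max(0, 80 - 64) = 16.
Fisher 4: others sum to 72; max(0, 80 - 72) = 8.
Fisher 5: others sum to 60; max(0, 80 - 60) = 20.
Total collected = 0 + 7 + 16 + 8 + 20 = 51.

51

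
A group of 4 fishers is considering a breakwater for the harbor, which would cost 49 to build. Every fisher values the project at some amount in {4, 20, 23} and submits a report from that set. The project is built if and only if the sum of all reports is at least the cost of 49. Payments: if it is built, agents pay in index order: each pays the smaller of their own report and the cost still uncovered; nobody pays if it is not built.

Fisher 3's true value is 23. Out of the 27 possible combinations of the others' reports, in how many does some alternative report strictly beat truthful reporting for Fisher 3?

19

Others report (4, 4, 23): truth gives 0; report 20 gives 3 > 0. Violating.
Others report (4, 20, 20): truth gives 0; report 20 gives 3 > 0. Violating.
Others report (4, 20, 23): truth gives 0; report 4 gives 19 > 0. Violating.
Others report (4, 23, 4): truth gives 1; report 20 gives 3 > 1. Violating.
Others report (4, 4, 4): truth gives 0; no alternative beats it.
Others report (4, 4, 20): truth gives 0; no alternative beats it.
(Checking all 27 profiles: 19 have a profitable deviation, 8 do not.)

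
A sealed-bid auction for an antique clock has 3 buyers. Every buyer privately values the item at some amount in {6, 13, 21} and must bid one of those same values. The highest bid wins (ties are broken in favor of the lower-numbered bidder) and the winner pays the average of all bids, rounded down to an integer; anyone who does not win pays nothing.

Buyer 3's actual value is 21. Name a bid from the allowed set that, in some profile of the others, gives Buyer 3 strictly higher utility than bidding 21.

Suppose Buyer 1 bids 6 and Buyer 2 bids 6.
Bid 21: wins, pays 11, utility 21 - 11 = 10.
Bid 13: wins, pays 8, utility 21 - 8 = 13.
So bidding 13 beats truth here (13 > 10).

13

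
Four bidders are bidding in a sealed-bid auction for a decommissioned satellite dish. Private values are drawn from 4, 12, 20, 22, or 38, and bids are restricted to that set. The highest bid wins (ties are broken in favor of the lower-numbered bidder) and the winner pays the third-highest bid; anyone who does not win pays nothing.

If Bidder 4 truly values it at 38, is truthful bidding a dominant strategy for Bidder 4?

Yes

Check each profile of the others' bids and compare truth against every alternative bid.
Others bid (4, 4, 22): truth gives 34, best alternative gives 0.
Others bid (4, 22, 4): truth gives 34, best alternative gives 0.
Others bid (22, 4, 4): truth gives 34, best alternative gives 0.
Others bid (4, 12, 22): truth gives 26, best alternative gives 0.
Others bid (4, 22, 12): truth gives 26, best alternative gives 0.
Others bid (12, 4, 22): truth gives 26, best alternative gives 0.
(Remaining 119 profiles checked similarly; truth is weakly best in each.)
In every case the truthful bid is at least as good as any alternative, so it is a dominant strategy.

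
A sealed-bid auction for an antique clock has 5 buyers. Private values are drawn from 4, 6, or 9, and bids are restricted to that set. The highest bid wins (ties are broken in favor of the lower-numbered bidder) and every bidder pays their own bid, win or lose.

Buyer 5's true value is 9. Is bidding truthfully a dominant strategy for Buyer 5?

No

Consider the case where Buyer 1 bids 4, Buyer 2 bids 4, Buyer 3 bids 4 and Buyer 4 bids 4.
Truthful bid 9: wins, pays 9, utility 9 - 9 = 0.
Bid 6 instead: wins, pays 6, utility 9 - 6 = 3.
Since 3 > 0, bidding 6 is strictly better here, so truthful bidding is not dominant.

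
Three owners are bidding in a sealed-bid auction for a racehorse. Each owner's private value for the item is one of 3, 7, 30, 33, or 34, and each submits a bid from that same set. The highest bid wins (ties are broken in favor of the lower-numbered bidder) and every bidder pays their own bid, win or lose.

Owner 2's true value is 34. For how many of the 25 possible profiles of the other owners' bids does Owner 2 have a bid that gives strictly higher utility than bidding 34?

17

Others bid (3, 3): truth gives 0; bid 7 gives 27 > 0. Violating.
Others bid (3, 7): truth gives 0; bid 7 gives 27 > 0. Violating.
Others bid (3, 30): truth gives 0; bid 30 gives 4 > 0. Violating.
Others bid (3, 33): truth gives 0; bid 33 gives 1 > 0. Violating.
Others bid (3, 34): truth gives 0; no alternative beats it.
Others bid (7, 34): truth gives 0; no alternative beats it.
(Checking all 25 profiles: 17 have a profitable deviation, 8 do not.)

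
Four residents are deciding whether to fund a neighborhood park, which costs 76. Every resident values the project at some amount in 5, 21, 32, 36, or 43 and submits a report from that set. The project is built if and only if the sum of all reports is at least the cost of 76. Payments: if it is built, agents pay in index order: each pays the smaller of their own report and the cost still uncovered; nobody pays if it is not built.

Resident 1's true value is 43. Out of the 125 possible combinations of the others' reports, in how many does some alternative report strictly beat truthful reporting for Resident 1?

121

Others report (5, 5, 32): truth gives 0; report 36 gives 7 > 0. Violating.
Others report (5, 5, 36): truth gives 0; report 32 gives 11 > 0. Violating.
Others report (5, 5, 43): truth gives 0; report 32 gives 11 > 0. Violating.
Others report (5, 21, 21): truth gives 0; report 32 gives 11 > 0. Violating.
Others report (5, 5, 5): truth gives 0; no alternative beats it.
Others report (5, 5, 21): truth gives 0; no alternative beats it.
(Checking all 125 profiles: 121 have a profitable deviation, 4 do not.)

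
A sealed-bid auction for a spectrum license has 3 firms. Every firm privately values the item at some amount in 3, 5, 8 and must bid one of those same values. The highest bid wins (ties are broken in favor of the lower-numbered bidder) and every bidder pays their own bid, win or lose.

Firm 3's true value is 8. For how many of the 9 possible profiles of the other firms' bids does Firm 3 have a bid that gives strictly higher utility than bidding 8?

6

Others bid (3, 3): truth gives 0; bid 5 gives 3 > 0. Violating.
Others bid (3, 8): truth gives -8; bid 3 gives -3 > -8. Violating.
Others bid (5, 8): truth gives -8; bid 3 gives -3 > -8. Violating.
Others bid (8, 3): truth gives -8; bid 3 gives -3 > -8. Violating.
Others bid (3, 5): truth gives 0; no alternative beats it.
Others bid (5, 3): truth gives 0; no alternative beats it.
(Checking all 9 profiles: 6 have a profitable deviation, 3 do not.)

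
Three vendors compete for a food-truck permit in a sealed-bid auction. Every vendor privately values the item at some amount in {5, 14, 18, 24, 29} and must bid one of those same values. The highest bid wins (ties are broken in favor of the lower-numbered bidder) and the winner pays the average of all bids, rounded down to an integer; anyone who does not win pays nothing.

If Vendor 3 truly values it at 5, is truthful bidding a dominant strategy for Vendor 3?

Check each profile of the others' bids and compare truth against every alternative bid.
Others bid (5, 5): truth gives 0, best alternative gives -3.
Others bid (5, 14): truth gives 0, best alternative gives 0.
Others bid (5, 18): truth gives 0, best alternative gives 0.
Others bid (5, 24): truth gives 0, best alternative gives 0.
Others bid (5, 29): truth gives 0, best alternative gives 0.
Others bid (14, 5): truth gives 0, best alternative gives 0.
(Remaining 19 profiles checked similarly; truth is weakly best in each.)
In every case the truthful bid is at least as good as any alternative, so it is a dominant strategy.

Yes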